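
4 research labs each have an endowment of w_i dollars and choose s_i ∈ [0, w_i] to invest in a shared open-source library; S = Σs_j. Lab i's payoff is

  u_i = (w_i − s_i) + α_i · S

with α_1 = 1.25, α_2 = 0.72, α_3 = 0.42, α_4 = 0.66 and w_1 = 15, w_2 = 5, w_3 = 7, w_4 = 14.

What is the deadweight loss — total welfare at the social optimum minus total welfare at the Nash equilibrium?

53.3

∂u_i/∂s_i = α_i − 1, so lab i contributes w_i if α_i > 1, else 0.
α_i > 1 for i ∈ {1}; NE contributions (15, 0, 0, 0), S = 15.
W^NE = Σw_i − S^NE + (Σα_i)·S^NE = 41 + 2.05·15 = 71.75.
Planner: ∂(Σu_j)/∂s_i = Σα_j − 1 = 2.05 > 0, so everyone contributes w_i; S^SO = 41, W^SO = 41 + 2.05·41 = 125.05.
Deadweight loss = 53.3.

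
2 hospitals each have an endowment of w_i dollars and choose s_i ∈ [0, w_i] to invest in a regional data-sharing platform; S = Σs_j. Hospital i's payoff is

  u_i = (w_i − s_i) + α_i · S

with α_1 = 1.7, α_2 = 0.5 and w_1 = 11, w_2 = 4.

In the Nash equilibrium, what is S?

11

∂u_i/∂s_i = α_i − 1, so hospital i contributes w_i if α_i > 1, else 0.
α_i > 1 for i ∈ {1}; NE contributions (11, 0), S = 11.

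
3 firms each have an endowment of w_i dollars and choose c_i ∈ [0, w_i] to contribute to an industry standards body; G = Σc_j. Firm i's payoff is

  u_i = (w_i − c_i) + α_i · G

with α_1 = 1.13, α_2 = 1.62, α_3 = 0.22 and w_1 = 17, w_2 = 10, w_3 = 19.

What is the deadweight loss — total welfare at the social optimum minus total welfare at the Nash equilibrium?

37.43

∂u_i/∂c_i = α_i − 1, so firm i contributes w_i if α_i > 1, else 0.
α_i > 1 for i ∈ {1, 2}; NE contributions (17, 10, 0), G = 27.
W^NE = Σw_i − G^NE + (Σα_i)·G^NE = 46 + 1.97·27 = 99.19.
Planner: ∂(Σu_j)/∂c_i = Σα_j − 1 = 1.97 > 0, so everyone contributes w_i; G^SO = 46, W^SO = 46 + 1.97·46 = 136.62.
Deadweight loss = 37.43.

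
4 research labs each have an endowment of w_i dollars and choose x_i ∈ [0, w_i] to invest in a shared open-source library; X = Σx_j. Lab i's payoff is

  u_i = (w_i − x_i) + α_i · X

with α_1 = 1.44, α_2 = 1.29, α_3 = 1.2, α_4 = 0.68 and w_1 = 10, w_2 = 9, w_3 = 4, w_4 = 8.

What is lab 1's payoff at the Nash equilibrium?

∂u_i/∂x_i = α_i − 1, so lab i contributes w_i if α_i > 1, else 0.
α_i > 1 for i ∈ {1, 2, 3}; NE contributions (10, 9, 4, 0), X = 23.
u_1 = (10 − 10) + 1.44·23 = 33.12.

33.12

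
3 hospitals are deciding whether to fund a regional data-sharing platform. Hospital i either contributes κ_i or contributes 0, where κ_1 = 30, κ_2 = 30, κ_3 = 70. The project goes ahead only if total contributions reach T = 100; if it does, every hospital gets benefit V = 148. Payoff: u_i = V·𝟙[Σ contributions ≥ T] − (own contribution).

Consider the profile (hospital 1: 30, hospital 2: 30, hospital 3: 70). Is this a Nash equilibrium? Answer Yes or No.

No

Total = 130 ≥ 100: provided.
Hospital 1 (pledges 30, payoff 118): dropping to 0 → total 100, payoff 148. Profitable deviation.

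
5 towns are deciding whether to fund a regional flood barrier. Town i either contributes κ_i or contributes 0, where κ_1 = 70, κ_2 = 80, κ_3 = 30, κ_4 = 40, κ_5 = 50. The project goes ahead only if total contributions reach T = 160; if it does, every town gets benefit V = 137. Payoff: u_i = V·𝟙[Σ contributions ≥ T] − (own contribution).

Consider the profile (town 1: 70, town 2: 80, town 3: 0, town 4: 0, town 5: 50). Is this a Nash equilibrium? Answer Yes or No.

Total = 200 ≥ 160: provided.
Town 1 (pledges 70, payoff 67): dropping to 0 → total 130, payoff 0. No gain.
Town 2 (pledges 80, payoff 57): dropping to 0 → total 120, payoff 0. No gain.
Town 3 (pledges 0, payoff 137): pledging 30 → total 230, payoff 107. No gain.
Town 4 (pledges 0, payoff 137): pledging 40 → total 240, payoff 97. No gain.
Town 5 (pledges 50, payoff 87): dropping to 0 → total 150, payoff 0. No gain.

Yes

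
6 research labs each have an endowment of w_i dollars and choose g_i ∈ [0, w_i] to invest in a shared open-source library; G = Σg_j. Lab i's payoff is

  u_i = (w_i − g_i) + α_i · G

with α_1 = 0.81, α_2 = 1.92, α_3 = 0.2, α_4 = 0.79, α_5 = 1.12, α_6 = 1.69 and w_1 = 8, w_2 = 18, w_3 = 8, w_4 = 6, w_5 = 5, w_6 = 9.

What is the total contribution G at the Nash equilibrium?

32

∂u_i/∂g_i = α_i − 1, so lab i contributes w_i if α_i > 1, else 0.
α_i > 1 for i ∈ {2, 5, 6}; NE contributions (0, 18, 0, 0, 5, 9), G = 32.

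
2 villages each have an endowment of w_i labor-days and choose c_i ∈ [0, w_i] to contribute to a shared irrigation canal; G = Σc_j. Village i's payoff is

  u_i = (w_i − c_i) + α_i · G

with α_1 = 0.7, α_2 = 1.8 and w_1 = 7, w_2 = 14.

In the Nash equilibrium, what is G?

∂u_i/∂c_i = α_i − 1, so village i contributes w_i if α_i > 1, else 0.
α_i > 1 for i ∈ {2}; NE contributions (0, 14), G = 14.

14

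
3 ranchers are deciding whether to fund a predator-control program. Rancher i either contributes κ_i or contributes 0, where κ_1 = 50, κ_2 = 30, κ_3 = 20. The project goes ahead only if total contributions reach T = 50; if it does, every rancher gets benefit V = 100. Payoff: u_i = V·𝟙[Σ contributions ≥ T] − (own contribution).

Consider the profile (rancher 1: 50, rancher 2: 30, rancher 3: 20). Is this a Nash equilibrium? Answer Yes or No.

No

Total = 100 ≥ 50: provided.
Rancher 1 (pledges 50, payoff 50): dropping to 0 → total 50, payoff 100. Profitable deviation.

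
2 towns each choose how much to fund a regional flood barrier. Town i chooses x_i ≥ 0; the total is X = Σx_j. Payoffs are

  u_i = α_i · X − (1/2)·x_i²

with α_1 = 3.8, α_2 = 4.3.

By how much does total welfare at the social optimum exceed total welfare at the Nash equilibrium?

16.465

Town i's FOC: ∂u_i/∂x_i = α_i − x_i = 0, so x_i* = α_i.
NE contributions = (3.8, 4.3); X = 8.1.
W^NE = (Σα)·X − ½Σα_i² = 8.1² − ½·32.93 = 49.145.
Planner sets x_i = Σα_j = 8.1 for every i, so X^SO = 2·8.1 = 16.2.
W^SO = (Σα)·X^SO − ½·2·(Σα)² = (2/2)·8.1² = 65.61.
Deadweight loss = W^SO − W^NE = 16.465.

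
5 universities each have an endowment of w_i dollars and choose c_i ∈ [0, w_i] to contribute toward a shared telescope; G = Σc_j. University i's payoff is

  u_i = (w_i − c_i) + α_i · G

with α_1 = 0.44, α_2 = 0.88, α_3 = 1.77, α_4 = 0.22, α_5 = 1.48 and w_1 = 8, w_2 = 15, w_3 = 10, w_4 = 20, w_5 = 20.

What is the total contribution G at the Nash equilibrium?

∂u_i/∂c_i = α_i − 1, so university i contributes w_i if α_i > 1, else 0.
α_i > 1 for i ∈ {3, 5}; NE contributions (0, 0, 10, 0, 20), G = 30.

30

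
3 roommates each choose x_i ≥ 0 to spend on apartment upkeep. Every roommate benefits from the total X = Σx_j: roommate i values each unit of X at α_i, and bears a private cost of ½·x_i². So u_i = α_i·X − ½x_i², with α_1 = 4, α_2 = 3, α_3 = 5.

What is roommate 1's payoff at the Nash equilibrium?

Roommate i's FOC: ∂u_i/∂x_i = α_i − x_i = 0, so x_i* = α_i.
NE contributions = (4, 3, 5); X = 12.
u_1 = α_1·X − ½·(x_1)² = 4·12 − ½·4² = 40.

40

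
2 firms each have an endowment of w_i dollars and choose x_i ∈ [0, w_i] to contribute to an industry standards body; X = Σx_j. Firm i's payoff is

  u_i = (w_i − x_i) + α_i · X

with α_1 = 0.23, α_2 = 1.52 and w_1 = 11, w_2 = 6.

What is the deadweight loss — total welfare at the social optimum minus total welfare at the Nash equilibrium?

8.25

∂u_i/∂x_i = α_i − 1, so firm i contributes w_i if α_i > 1, else 0.
α_i > 1 for i ∈ {2}; NE contributions (0, 6), X = 6.
W^NE = Σw_i − X^NE + (Σα_i)·X^NE = 17 + 0.75·6 = 21.5.
Planner: ∂(Σu_j)/∂x_i = Σα_j − 1 = 0.75 > 0, so everyone contributes w_i; X^SO = 17, W^SO = 17 + 0.75·17 = 29.75.
Deadweight loss = 8.25.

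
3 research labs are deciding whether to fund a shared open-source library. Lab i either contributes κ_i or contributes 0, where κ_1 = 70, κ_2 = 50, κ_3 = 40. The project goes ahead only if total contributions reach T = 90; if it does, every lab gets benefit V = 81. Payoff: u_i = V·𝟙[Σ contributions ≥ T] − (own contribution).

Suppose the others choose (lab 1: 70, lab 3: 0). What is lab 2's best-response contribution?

50

Others' total = 70. Contributing 50 brings total to 120 ≥ 90: gain V − κ_2 = 31.
Best response: 50.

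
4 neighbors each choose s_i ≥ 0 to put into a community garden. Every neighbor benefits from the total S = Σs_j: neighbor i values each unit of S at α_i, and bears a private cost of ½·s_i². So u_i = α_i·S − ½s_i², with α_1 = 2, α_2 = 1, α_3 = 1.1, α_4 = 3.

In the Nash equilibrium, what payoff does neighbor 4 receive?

Neighbor i's FOC: ∂u_i/∂s_i = α_i − s_i = 0, so s_i* = α_i.
NE contributions = (2, 1, 1.1, 3); S = 7.1.
u_4 = α_4·S − ½·(s_4)² = 3·7.1 − ½·3² = 16.8.

16.8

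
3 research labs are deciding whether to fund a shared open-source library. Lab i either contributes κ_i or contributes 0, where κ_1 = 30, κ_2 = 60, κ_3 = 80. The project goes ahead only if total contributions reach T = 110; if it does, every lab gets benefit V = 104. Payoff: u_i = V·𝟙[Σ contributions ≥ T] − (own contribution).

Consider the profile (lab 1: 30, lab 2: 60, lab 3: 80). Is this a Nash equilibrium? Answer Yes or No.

No

Total = 170 ≥ 110: provided.
Lab 1 (pledges 30, payoff 74): dropping to 0 → total 140, payoff 104. Profitable deviation.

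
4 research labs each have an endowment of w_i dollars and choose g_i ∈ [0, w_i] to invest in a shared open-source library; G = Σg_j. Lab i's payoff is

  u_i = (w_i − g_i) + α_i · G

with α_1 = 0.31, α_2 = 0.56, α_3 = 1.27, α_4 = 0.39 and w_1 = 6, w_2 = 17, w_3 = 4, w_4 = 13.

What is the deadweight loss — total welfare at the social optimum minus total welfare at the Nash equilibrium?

55.08

∂u_i/∂g_i = α_i − 1, so lab i contributes w_i if α_i > 1, else 0.
α_i > 1 for i ∈ {3}; NE contributions (0, 0, 4, 0), G = 4.
W^NE = Σw_i − G^NE + (Σα_i)·G^NE = 40 + 1.53·4 = 46.12.
Planner: ∂(Σu_j)/∂g_i = Σα_j − 1 = 1.53 > 0, so everyone contributes w_i; G^SO = 40, W^SO = 40 + 1.53·40 = 101.2.
Deadweight loss = 55.08.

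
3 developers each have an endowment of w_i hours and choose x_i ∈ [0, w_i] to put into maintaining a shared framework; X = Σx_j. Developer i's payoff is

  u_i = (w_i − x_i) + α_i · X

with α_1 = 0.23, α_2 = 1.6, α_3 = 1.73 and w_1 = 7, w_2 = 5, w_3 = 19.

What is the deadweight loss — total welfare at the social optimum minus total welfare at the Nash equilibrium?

17.92

∂u_i/∂x_i = α_i − 1, so developer i contributes w_i if α_i > 1, else 0.
α_i > 1 for i ∈ {2, 3}; NE contributions (0, 5, 19), X = 24.
W^NE = Σw_i − X^NE + (Σα_i)·X^NE = 31 + 2.56·24 = 92.44.
Planner: ∂(Σu_j)/∂x_i = Σα_j − 1 = 2.56 > 0, so everyone contributes w_i; X^SO = 31, W^SO = 31 + 2.56·31 = 110.36.
Deadweight loss = 17.92.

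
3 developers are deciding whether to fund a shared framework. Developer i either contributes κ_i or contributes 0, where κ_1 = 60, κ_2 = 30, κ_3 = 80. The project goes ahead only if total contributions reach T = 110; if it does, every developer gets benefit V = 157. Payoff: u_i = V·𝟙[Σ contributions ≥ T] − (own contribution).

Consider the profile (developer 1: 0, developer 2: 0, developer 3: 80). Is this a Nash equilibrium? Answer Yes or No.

Total = 80 < 110: not provided.
Developer 1 (pledges 0, payoff 0): pledging 60 → total 140, payoff 97. Profitable deviation.

No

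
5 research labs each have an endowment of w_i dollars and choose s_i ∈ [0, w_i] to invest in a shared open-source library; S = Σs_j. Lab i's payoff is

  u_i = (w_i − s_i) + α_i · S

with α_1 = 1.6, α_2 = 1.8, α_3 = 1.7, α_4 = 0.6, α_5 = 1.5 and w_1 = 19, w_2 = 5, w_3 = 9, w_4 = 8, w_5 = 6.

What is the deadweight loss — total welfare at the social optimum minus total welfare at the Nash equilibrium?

49.6

∂u_i/∂s_i = α_i − 1, so lab i contributes w_i if α_i > 1, else 0.
α_i > 1 for i ∈ {1, 2, 3, 5}; NE contributions (19, 5, 9, 0, 6), S = 39.
W^NE = Σw_i − S^NE + (Σα_i)·S^NE = 47 + 6.2·39 = 288.8.
Planner: ∂(Σu_j)/∂s_i = Σα_j − 1 = 6.2 > 0, so everyone contributes w_i; S^SO = 47, W^SO = 47 + 6.2·47 = 338.4.
Deadweight loss = 49.6.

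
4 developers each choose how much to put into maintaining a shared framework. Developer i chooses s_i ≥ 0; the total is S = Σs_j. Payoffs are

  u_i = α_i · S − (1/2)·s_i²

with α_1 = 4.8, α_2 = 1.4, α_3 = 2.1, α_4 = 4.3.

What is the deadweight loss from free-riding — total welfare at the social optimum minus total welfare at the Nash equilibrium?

182.71

Developer i's FOC: ∂u_i/∂s_i = α_i − s_i = 0, so s_i* = α_i.
NE contributions = (4.8, 1.4, 2.1, 4.3); S = 12.6.
W^NE = (Σα)·S − ½Σα_i² = 12.6² − ½·47.9 = 134.81.
Planner sets s_i = Σα_j = 12.6 for every i, so S^SO = 4·12.6 = 50.4.
W^SO = (Σα)·S^SO − ½·4·(Σα)² = (4/2)·12.6² = 317.52.
Deadweight loss = W^SO − W^NE = 182.71.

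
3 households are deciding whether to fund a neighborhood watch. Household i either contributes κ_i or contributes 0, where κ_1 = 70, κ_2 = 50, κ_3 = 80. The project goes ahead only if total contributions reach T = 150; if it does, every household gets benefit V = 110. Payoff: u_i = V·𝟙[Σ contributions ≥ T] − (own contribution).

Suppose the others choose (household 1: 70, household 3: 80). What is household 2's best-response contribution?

Others' total = 150 ≥ 150; contributing adds cost 50 for no extra benefit.
Best response: 0.

0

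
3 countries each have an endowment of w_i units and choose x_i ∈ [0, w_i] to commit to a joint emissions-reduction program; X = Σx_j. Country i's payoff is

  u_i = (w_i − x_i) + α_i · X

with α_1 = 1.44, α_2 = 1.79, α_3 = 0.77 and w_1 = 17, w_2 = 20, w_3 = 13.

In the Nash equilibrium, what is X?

37

∂u_i/∂x_i = α_i − 1, so country i contributes w_i if α_i > 1, else 0.
α_i > 1 for i ∈ {1, 2}; NE contributions (17, 20, 0), X = 37.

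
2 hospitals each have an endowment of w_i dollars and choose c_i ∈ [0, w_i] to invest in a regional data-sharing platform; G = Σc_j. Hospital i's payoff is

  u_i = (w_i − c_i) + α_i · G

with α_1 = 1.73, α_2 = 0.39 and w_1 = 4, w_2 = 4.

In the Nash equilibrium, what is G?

∂u_i/∂c_i = α_i − 1, so hospital i contributes w_i if α_i > 1, else 0.
α_i > 1 for i ∈ {1}; NE contributions (4, 0), G = 4.

4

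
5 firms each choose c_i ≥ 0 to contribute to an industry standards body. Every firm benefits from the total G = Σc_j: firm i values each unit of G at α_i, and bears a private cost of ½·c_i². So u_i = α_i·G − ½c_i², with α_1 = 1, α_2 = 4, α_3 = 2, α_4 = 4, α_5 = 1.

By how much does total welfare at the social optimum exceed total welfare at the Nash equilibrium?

235

Firm i's FOC: ∂u_i/∂c_i = α_i − c_i = 0, so c_i* = α_i.
NE contributions = (1, 4, 2, 4, 1); G = 12.
W^NE = (Σα)·G − ½Σα_i² = 12² − ½·38 = 125.
Planner sets c_i = Σα_j = 12 for every i, so G^SO = 5·12 = 60.
W^SO = (Σα)·G^SO − ½·5·(Σα)² = (5/2)·12² = 360.
Deadweight loss = W^SO − W^NE = 235.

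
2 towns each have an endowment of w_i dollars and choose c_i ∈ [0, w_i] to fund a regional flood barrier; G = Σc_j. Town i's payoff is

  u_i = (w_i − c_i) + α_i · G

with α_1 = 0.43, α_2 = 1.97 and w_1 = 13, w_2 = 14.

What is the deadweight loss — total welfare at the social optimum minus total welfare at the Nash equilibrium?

18.2

∂u_i/∂c_i = α_i − 1, so town i contributes w_i if α_i > 1, else 0.
α_i > 1 for i ∈ {2}; NE contributions (0, 14), G = 14.
W^NE = Σw_i − G^NE + (Σα_i)·G^NE = 27 + 1.4·14 = 46.6.
Planner: ∂(Σu_j)/∂c_i = Σα_j − 1 = 1.4 > 0, so everyone contributes w_i; G^SO = 27, W^SO = 27 + 1.4·27 = 64.8.
Deadweight loss = 18.2.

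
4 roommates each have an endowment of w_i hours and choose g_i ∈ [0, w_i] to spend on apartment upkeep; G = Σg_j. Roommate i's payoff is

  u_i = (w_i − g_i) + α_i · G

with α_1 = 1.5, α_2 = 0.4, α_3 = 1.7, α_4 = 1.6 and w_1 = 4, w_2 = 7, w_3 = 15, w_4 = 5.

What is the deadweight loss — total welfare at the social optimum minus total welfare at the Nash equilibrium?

29.4

∂u_i/∂g_i = α_i − 1, so roommate i contributes w_i if α_i > 1, else 0.
α_i > 1 for i ∈ {1, 3, 4}; NE contributions (4, 0, 15, 5), G = 24.
W^NE = Σw_i − G^NE + (Σα_i)·G^NE = 31 + 4.2·24 = 131.8.
Planner: ∂(Σu_j)/∂g_i = Σα_j − 1 = 4.2 > 0, so everyone contributes w_i; G^SO = 31, W^SO = 31 + 4.2·31 = 161.2.
Deadweight loss = 29.4.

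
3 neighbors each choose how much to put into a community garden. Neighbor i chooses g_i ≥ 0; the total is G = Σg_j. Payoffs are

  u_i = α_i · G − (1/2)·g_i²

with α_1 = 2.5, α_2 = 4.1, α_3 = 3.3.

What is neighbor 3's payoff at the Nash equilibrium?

27.225

Neighbor i's FOC: ∂u_i/∂g_i = α_i − g_i = 0, so g_i* = α_i.
NE contributions = (2.5, 4.1, 3.3); G = 9.9.
u_3 = α_3·G − ½·(g_3)² = 3.3·9.9 − ½·3.3² = 27.225.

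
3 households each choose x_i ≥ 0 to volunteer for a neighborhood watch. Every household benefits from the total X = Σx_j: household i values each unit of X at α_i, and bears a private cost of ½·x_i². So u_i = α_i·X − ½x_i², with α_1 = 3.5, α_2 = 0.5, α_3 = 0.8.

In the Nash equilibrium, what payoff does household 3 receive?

3.52

Household i's FOC: ∂u_i/∂x_i = α_i − x_i = 0, so x_i* = α_i.
NE contributions = (3.5, 0.5, 0.8); X = 4.8.
u_3 = α_3·X − ½·(x_3)² = 0.8·4.8 − ½·0.8² = 3.52.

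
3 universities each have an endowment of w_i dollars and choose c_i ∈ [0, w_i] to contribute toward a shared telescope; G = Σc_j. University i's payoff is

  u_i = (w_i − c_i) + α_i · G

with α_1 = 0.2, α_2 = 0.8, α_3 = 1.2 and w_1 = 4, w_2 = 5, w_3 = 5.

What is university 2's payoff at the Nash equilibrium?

∂u_i/∂c_i = α_i − 1, so university i contributes w_i if α_i > 1, else 0.
α_i > 1 for i ∈ {3}; NE contributions (0, 0, 5), G = 5.
u_2 = (5 − 0) + 0.8·5 = 9.

9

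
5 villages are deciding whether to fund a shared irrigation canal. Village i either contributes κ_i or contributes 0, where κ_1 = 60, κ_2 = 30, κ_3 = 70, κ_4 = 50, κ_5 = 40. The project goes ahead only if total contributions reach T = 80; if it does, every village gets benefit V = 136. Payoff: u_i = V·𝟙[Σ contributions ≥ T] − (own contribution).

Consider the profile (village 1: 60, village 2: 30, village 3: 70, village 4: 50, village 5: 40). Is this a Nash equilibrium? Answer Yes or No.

No

Total = 250 ≥ 80: provided.
Village 1 (pledges 60, payoff 76): dropping to 0 → total 190, payoff 136. Profitable deviation.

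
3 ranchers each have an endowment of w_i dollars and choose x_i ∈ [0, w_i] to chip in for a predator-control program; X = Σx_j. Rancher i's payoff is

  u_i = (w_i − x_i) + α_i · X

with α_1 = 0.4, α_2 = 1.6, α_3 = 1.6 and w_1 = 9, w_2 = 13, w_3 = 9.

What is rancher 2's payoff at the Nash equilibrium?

∂u_i/∂x_i = α_i − 1, so rancher i contributes w_i if α_i > 1, else 0.
α_i > 1 for i ∈ {2, 3}; NE contributions (0, 13, 9), X = 22.
u_2 = (13 − 13) + 1.6·22 = 35.2.

35.2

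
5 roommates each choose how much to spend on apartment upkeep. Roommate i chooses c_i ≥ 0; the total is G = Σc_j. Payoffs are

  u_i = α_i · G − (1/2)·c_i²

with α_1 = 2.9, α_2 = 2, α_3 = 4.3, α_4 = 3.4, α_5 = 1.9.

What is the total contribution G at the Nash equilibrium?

Roommate i's FOC: ∂u_i/∂c_i = α_i − c_i = 0, so c_i* = α_i.
NE contributions = (2.9, 2, 4.3, 3.4, 1.9); G = 14.5.

14.5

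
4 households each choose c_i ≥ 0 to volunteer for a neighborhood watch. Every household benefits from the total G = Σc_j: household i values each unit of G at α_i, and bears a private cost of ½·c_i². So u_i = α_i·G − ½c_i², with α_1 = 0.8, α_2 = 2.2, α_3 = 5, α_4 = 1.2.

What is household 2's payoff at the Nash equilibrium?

Household i's FOC: ∂u_i/∂c_i = α_i − c_i = 0, so c_i* = α_i.
NE contributions = (0.8, 2.2, 5, 1.2); G = 9.2.
u_2 = α_2·G − ½·(c_2)² = 2.2·9.2 − ½·2.2² = 17.82.

17.82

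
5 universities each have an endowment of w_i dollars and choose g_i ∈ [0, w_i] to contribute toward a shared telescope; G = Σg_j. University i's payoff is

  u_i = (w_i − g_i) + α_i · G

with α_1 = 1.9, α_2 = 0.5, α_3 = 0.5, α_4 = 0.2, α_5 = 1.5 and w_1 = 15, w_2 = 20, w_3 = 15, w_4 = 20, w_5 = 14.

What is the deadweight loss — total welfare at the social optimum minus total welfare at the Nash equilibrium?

198

∂u_i/∂g_i = α_i − 1, so university i contributes w_i if α_i > 1, else 0.
α_i > 1 for i ∈ {1, 5}; NE contributions (15, 0, 0, 0, 14), G = 29.
W^NE = Σw_i − G^NE + (Σα_i)·G^NE = 84 + 3.6·29 = 188.4.
Planner: ∂(Σu_j)/∂g_i = Σα_j − 1 = 3.6 > 0, so everyone contributes w_i; G^SO = 84, W^SO = 84 + 3.6·84 = 386.4.
Deadweight loss = 198.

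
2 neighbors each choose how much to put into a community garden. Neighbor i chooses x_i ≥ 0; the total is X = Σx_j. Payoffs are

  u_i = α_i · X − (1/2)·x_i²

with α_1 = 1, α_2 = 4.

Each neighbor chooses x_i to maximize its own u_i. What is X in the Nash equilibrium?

Neighbor i's FOC: ∂u_i/∂x_i = α_i − x_i = 0, so x_i* = α_i.
NE contributions = (1, 4); X = 5.

5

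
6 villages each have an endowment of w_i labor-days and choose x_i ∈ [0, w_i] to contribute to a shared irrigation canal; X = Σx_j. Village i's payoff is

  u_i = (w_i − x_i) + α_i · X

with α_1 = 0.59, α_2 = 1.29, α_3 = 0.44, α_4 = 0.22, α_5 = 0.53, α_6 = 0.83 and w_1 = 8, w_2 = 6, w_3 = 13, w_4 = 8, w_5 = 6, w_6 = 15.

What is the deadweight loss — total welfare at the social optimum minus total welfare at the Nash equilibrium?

145

∂u_i/∂x_i = α_i − 1, so village i contributes w_i if α_i > 1, else 0.
α_i > 1 for i ∈ {2}; NE contributions (0, 6, 0, 0, 0, 0), X = 6.
W^NE = Σw_i − X^NE + (Σα_i)·X^NE = 56 + 2.9·6 = 73.4.
Planner: ∂(Σu_j)/∂x_i = Σα_j − 1 = 2.9 > 0, so everyone contributes w_i; X^SO = 56, W^SO = 56 + 2.9·56 = 218.4.
Deadweight loss = 145.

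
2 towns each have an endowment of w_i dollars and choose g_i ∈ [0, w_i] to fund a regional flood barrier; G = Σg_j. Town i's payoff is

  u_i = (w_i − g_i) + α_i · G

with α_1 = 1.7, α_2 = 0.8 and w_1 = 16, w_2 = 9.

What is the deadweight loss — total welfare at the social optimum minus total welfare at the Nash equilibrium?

13.5

∂u_i/∂g_i = α_i − 1, so town i contributes w_i if α_i > 1, else 0.
α_i > 1 for i ∈ {1}; NE contributions (16, 0), G = 16.
W^NE = Σw_i − G^NE + (Σα_i)·G^NE = 25 + 1.5·16 = 49.
Planner: ∂(Σu_j)/∂g_i = Σα_j − 1 = 1.5 > 0, so everyone contributes w_i; G^SO = 25, W^SO = 25 + 1.5·25 = 62.5.
Deadweight loss = 13.5.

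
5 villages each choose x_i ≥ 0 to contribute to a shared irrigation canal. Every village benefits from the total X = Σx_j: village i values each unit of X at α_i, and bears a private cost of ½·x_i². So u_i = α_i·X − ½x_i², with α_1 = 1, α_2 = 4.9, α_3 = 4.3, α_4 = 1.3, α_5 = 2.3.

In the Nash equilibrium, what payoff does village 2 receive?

55.615

Village i's FOC: ∂u_i/∂x_i = α_i − x_i = 0, so x_i* = α_i.
NE contributions = (1, 4.9, 4.3, 1.3, 2.3); X = 13.8.
u_2 = α_2·X − ½·(x_2)² = 4.9·13.8 − ½·4.9² = 55.615.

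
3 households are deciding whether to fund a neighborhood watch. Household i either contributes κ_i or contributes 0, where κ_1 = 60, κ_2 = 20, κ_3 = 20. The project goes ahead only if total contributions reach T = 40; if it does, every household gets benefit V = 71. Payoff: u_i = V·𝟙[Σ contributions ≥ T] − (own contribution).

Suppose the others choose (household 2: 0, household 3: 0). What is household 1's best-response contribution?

Others' total = 0. Contributing 60 brings total to 60 ≥ 40: gain V − κ_1 = 11.
Best response: 60.

60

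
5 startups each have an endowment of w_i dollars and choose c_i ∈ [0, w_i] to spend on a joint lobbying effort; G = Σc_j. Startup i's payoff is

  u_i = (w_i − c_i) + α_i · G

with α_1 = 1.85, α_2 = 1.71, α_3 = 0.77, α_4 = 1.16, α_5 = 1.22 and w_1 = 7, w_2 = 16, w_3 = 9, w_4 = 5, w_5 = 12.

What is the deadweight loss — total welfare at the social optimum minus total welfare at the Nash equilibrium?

∂u_i/∂c_i = α_i − 1, so startup i contributes w_i if α_i > 1, else 0.
α_i > 1 for i ∈ {1, 2, 4, 5}; NE contributions (7, 16, 0, 5, 12), G = 40.
W^NE = Σw_i − G^NE + (Σα_i)·G^NE = 49 + 5.71·40 = 277.4.
Planner: ∂(Σu_j)/∂c_i = Σα_j − 1 = 5.71 > 0, so everyone contributes w_i; G^SO = 49, W^SO = 49 + 5.71·49 = 328.79.
Deadweight loss = 51.39.

51.39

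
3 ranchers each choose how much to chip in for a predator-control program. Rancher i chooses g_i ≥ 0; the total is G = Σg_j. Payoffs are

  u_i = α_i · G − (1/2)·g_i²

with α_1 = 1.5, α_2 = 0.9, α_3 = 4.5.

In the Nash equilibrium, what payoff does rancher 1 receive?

9.225

Rancher i's FOC: ∂u_i/∂g_i = α_i − g_i = 0, so g_i* = α_i.
NE contributions = (1.5, 0.9, 4.5); G = 6.9.
u_1 = α_1·G − ½·(g_1)² = 1.5·6.9 − ½·1.5² = 9.225.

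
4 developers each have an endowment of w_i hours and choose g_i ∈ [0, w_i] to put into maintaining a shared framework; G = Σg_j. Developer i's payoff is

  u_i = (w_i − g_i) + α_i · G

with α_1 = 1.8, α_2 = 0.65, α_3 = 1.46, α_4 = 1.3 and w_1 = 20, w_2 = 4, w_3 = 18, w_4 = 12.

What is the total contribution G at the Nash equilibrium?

50

∂u_i/∂g_i = α_i − 1, so developer i contributes w_i if α_i > 1, else 0.
α_i > 1 for i ∈ {1, 3, 4}; NE contributions (20, 0, 18, 12), G = 50.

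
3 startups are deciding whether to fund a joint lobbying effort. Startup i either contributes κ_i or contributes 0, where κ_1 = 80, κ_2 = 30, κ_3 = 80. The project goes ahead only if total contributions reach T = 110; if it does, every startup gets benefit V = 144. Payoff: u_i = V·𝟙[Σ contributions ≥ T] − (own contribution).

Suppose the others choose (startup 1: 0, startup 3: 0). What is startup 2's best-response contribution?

0

Others' total = 0. Even contributing 30 gives 30 < 110: no benefit either way.
Best response: 0.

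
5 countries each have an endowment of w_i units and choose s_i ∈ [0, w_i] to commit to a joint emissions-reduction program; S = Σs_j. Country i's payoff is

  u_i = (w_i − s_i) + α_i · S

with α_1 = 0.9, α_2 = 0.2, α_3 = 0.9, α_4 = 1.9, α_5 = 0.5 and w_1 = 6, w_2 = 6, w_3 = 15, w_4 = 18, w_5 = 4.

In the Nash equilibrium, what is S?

∂u_i/∂s_i = α_i − 1, so country i contributes w_i if α_i > 1, else 0.
α_i > 1 for i ∈ {4}; NE contributions (0, 0, 0, 18, 0), S = 18.

18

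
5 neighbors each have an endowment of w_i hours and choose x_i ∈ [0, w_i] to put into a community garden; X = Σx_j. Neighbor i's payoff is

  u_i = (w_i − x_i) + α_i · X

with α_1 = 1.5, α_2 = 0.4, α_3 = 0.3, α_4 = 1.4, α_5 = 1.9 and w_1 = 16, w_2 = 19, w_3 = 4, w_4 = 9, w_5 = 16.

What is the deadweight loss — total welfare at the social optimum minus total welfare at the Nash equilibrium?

103.5

∂u_i/∂x_i = α_i − 1, so neighbor i contributes w_i if α_i > 1, else 0.
α_i > 1 for i ∈ {1, 4, 5}; NE contributions (16, 0, 0, 9, 16), X = 41.
W^NE = Σw_i − X^NE + (Σα_i)·X^NE = 64 + 4.5·41 = 248.5.
Planner: ∂(Σu_j)/∂x_i = Σα_j − 1 = 4.5 > 0, so everyone contributes w_i; X^SO = 64, W^SO = 64 + 4.5·64 = 352.
Deadweight loss = 103.5.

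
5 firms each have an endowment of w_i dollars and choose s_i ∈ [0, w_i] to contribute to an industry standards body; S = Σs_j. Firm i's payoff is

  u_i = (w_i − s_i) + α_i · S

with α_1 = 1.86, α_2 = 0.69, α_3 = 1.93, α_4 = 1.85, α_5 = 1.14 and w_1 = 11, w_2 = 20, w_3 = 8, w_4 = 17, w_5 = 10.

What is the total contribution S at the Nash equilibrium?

46

∂u_i/∂s_i = α_i − 1, so firm i contributes w_i if α_i > 1, else 0.
α_i > 1 for i ∈ {1, 3, 4, 5}; NE contributions (11, 0, 8, 17, 10), S = 46.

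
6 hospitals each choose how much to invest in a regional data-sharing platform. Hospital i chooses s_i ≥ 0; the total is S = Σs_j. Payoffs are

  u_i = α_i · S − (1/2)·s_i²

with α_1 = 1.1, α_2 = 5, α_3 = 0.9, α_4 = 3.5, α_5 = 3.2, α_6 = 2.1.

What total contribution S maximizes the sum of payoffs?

94.8

Planner FOC: ∂(Σu_j)/∂s_i = (Σα_j) − s_i = 0, so s_i^SO = Σα_j = 15.8 for every i; S^SO = 94.8.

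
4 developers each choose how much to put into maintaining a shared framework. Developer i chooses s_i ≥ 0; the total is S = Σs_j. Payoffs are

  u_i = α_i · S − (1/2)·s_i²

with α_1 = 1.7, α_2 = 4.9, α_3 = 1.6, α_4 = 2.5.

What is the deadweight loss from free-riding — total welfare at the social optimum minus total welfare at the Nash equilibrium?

Developer i's FOC: ∂u_i/∂s_i = α_i − s_i = 0, so s_i* = α_i.
NE contributions = (1.7, 4.9, 1.6, 2.5); S = 10.7.
W^NE = (Σα)·S − ½Σα_i² = 10.7² − ½·35.71 = 96.635.
Planner sets s_i = Σα_j = 10.7 for every i, so S^SO = 4·10.7 = 42.8.
W^SO = (Σα)·S^SO − ½·4·(Σα)² = (4/2)·10.7² = 228.98.
Deadweight loss = W^SO − W^NE = 132.345.

132.345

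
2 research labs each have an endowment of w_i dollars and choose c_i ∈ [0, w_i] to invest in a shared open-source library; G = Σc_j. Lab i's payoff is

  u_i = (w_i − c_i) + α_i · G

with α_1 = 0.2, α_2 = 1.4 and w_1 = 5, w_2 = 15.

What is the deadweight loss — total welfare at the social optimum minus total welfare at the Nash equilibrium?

∂u_i/∂c_i = α_i − 1, so lab i contributes w_i if α_i > 1, else 0.
α_i > 1 for i ∈ {2}; NE contributions (0, 15), G = 15.
W^NE = Σw_i − G^NE + (Σα_i)·G^NE = 20 + 0.6·15 = 29.
Planner: ∂(Σu_j)/∂c_i = Σα_j − 1 = 0.6 > 0, so everyone contributes w_i; G^SO = 20, W^SO = 20 + 0.6·20 = 32.
Deadweight loss = 3.

3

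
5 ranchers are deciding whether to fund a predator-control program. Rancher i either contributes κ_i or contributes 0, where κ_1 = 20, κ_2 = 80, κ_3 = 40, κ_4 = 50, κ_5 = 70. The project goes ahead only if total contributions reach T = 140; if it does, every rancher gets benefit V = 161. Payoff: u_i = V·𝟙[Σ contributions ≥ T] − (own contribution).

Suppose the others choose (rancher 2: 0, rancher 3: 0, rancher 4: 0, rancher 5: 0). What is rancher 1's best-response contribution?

0

Others' total = 0. Even contributing 20 gives 20 < 140: no benefit either way.
Best response: 0.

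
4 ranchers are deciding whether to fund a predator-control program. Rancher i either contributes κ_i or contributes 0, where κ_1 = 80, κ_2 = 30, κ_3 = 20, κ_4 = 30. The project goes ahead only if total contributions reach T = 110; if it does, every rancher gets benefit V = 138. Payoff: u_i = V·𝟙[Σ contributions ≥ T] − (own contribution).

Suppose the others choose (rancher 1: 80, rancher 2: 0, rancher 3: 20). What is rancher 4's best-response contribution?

Others' total = 100. Contributing 30 brings total to 130 ≥ 110: gain V − κ_4 = 108.
Best response: 30.

30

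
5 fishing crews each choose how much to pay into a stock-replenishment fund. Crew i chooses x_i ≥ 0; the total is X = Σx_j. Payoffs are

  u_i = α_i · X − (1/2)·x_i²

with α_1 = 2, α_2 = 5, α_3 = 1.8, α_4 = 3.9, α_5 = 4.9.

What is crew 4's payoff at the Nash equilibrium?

Crew i's FOC: ∂u_i/∂x_i = α_i − x_i = 0, so x_i* = α_i.
NE contributions = (2, 5, 1.8, 3.9, 4.9); X = 17.6.
u_4 = α_4·X − ½·(x_4)² = 3.9·17.6 − ½·3.9² = 61.035.

61.035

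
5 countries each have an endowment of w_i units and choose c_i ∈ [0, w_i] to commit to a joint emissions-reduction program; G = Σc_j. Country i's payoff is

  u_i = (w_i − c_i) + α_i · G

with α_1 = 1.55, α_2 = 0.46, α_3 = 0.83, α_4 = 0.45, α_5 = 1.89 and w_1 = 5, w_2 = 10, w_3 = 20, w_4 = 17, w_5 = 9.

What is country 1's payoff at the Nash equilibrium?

∂u_i/∂c_i = α_i − 1, so country i contributes w_i if α_i > 1, else 0.
α_i > 1 for i ∈ {1, 5}; NE contributions (5, 0, 0, 0, 9), G = 14.
u_1 = (5 − 5) + 1.55·14 = 21.7.

21.7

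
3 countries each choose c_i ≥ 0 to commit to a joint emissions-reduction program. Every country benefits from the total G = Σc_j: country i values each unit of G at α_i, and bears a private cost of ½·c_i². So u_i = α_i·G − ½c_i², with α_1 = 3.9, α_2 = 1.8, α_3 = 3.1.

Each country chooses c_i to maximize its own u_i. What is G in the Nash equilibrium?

Country i's FOC: ∂u_i/∂c_i = α_i − c_i = 0, so c_i* = α_i.
NE contributions = (3.9, 1.8, 3.1); G = 8.8.

8.8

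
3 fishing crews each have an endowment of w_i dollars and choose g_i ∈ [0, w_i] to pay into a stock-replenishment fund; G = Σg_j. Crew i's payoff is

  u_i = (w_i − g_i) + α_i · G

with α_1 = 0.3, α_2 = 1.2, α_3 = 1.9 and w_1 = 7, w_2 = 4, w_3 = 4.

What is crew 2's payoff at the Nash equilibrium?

∂u_i/∂g_i = α_i − 1, so crew i contributes w_i if α_i > 1, else 0.
α_i > 1 for i ∈ {2, 3}; NE contributions (0, 4, 4), G = 8.
u_2 = (4 − 4) + 1.2·8 = 9.6.

9.6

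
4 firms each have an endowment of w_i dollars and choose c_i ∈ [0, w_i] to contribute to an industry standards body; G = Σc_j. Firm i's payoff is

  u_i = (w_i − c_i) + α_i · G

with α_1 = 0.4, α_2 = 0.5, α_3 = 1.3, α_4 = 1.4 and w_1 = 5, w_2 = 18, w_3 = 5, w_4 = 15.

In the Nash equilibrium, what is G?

20

∂u_i/∂c_i = α_i − 1, so firm i contributes w_i if α_i > 1, else 0.
α_i > 1 for i ∈ {3, 4}; NE contributions (0, 0, 5, 15), G = 20.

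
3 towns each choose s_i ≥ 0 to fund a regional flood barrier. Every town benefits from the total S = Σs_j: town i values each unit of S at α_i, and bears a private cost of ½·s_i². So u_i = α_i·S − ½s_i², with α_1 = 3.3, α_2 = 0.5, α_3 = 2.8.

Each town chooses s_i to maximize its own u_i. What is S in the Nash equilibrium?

6.6

Town i's FOC: ∂u_i/∂s_i = α_i − s_i = 0, so s_i* = α_i.
NE contributions = (3.3, 0.5, 2.8); S = 6.6.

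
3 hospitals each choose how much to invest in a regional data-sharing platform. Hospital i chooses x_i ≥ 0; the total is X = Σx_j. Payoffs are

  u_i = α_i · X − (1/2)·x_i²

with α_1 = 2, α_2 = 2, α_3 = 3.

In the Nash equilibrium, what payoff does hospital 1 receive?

Hospital i's FOC: ∂u_i/∂x_i = α_i − x_i = 0, so x_i* = α_i.
NE contributions = (2, 2, 3); X = 7.
u_1 = α_1·X − ½·(x_1)² = 2·7 − ½·2² = 12.

12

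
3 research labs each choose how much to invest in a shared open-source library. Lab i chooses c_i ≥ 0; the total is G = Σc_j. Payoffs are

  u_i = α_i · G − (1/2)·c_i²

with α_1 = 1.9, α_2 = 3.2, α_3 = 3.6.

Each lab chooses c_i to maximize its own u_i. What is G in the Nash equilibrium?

Lab i's FOC: ∂u_i/∂c_i = α_i − c_i = 0, so c_i* = α_i.
NE contributions = (1.9, 3.2, 3.6); G = 8.7.

8.7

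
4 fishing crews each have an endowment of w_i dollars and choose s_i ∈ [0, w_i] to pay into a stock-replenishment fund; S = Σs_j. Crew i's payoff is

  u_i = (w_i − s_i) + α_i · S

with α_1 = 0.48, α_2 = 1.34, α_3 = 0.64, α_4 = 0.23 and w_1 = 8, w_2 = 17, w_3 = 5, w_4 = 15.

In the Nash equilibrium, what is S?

17

∂u_i/∂s_i = α_i − 1, so crew i contributes w_i if α_i > 1, else 0.
α_i > 1 for i ∈ {2}; NE contributions (0, 17, 0, 0), S = 17.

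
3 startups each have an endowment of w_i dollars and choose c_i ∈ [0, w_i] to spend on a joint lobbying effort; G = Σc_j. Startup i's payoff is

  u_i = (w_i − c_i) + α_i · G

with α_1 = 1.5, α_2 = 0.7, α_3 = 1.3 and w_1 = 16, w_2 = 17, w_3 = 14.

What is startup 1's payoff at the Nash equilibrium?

∂u_i/∂c_i = α_i − 1, so startup i contributes w_i if α_i > 1, else 0.
α_i > 1 for i ∈ {1, 3}; NE contributions (16, 0, 14), G = 30.
u_1 = (16 − 16) + 1.5·30 = 45.

45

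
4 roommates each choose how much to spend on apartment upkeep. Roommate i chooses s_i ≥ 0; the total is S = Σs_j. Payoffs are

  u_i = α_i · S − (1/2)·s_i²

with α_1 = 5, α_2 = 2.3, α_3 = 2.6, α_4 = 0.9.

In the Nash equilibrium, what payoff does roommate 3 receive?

Roommate i's FOC: ∂u_i/∂s_i = α_i − s_i = 0, so s_i* = α_i.
NE contributions = (5, 2.3, 2.6, 0.9); S = 10.8.
u_3 = α_3·S − ½·(s_3)² = 2.6·10.8 − ½·2.6² = 24.7.

24.7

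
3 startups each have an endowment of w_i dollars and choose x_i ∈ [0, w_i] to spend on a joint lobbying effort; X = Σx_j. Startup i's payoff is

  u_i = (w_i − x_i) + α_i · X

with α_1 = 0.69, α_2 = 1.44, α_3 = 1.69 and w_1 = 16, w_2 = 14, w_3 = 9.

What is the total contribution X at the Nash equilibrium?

∂u_i/∂x_i = α_i − 1, so startup i contributes w_i if α_i > 1, else 0.
α_i > 1 for i ∈ {2, 3}; NE contributions (0, 14, 9), X = 23.

23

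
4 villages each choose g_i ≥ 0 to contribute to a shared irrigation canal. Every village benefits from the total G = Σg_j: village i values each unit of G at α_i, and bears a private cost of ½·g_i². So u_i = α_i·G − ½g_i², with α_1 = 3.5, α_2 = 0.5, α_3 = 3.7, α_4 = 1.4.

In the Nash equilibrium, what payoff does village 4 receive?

11.76

Village i's FOC: ∂u_i/∂g_i = α_i − g_i = 0, so g_i* = α_i.
NE contributions = (3.5, 0.5, 3.7, 1.4); G = 9.1.
u_4 = α_4·G − ½·(g_4)² = 1.4·9.1 − ½·1.4² = 11.76.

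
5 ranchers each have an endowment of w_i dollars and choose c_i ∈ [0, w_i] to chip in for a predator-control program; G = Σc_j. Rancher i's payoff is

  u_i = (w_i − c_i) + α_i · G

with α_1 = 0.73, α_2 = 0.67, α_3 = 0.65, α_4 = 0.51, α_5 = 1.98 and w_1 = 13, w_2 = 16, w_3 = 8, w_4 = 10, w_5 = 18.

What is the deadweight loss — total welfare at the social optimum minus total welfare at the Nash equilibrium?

∂u_i/∂c_i = α_i − 1, so rancher i contributes w_i if α_i > 1, else 0.
α_i > 1 for i ∈ {5}; NE contributions (0, 0, 0, 0, 18), G = 18.
W^NE = Σw_i − G^NE + (Σα_i)·G^NE = 65 + 3.54·18 = 128.72.
Planner: ∂(Σu_j)/∂c_i = Σα_j − 1 = 3.54 > 0, so everyone contributes w_i; G^SO = 65, W^SO = 65 + 3.54·65 = 295.1.
Deadweight loss = 166.38.

166.38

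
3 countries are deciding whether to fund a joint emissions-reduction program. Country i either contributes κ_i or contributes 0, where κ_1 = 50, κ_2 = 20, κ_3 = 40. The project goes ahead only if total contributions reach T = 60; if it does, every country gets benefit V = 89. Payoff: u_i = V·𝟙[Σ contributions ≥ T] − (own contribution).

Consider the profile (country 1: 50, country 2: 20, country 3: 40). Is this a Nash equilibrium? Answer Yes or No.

Total = 110 ≥ 60: provided.
Country 1 (pledges 50, payoff 39): dropping to 0 → total 60, payoff 89. Profitable deviation.

No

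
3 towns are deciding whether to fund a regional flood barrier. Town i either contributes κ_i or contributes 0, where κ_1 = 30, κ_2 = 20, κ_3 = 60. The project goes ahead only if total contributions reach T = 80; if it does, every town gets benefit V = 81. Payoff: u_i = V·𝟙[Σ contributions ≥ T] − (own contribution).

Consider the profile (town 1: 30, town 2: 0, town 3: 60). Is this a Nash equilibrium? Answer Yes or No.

Yes

Total = 90 ≥ 80: provided.
Town 1 (pledges 30, payoff 51): dropping to 0 → total 60, payoff 0. No gain.
Town 2 (pledges 0, payoff 81): pledging 20 → total 110, payoff 61. No gain.
Town 3 (pledges 60, payoff 21): dropping to 0 → total 30, payoff 0. No gain.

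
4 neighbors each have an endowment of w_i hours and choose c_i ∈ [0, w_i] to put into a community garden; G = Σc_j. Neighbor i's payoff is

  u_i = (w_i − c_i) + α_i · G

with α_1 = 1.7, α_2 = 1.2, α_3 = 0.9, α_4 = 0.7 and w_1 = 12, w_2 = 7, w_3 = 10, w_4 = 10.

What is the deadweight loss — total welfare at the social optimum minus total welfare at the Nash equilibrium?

∂u_i/∂c_i = α_i − 1, so neighbor i contributes w_i if α_i > 1, else 0.
α_i > 1 for i ∈ {1, 2}; NE contributions (12, 7, 0, 0), G = 19.
W^NE = Σw_i − G^NE + (Σα_i)·G^NE = 39 + 3.5·19 = 105.5.
Planner: ∂(Σu_j)/∂c_i = Σα_j − 1 = 3.5 > 0, so everyone contributes w_i; G^SO = 39, W^SO = 39 + 3.5·39 = 175.5.
Deadweight loss = 70.

70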